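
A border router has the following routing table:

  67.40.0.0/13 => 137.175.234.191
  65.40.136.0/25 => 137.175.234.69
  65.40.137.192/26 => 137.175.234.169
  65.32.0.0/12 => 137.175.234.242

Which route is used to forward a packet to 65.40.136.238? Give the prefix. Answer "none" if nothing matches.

65.32.0.0/12

Entries matching 65.40.136.238:
  65.32.0.0/12 (65.32.0.0 - 65.47.255.255)
Most specific is 65.32.0.0/12.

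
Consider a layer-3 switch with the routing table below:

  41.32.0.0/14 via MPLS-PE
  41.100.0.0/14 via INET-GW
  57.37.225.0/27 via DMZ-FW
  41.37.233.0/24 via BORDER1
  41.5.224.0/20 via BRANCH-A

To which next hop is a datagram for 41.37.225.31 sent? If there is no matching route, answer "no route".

no route

No entry's prefix contains 41.37.225.31; there is no default route.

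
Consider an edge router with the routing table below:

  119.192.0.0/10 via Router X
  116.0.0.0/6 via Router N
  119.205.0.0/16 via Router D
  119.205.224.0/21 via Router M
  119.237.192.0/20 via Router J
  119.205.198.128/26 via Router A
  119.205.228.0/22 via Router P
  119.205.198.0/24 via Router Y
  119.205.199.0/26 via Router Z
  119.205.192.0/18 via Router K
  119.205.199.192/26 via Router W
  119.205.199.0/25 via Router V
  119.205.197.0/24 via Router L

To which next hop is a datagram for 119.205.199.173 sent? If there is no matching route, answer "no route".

Routes whose prefix contains 119.205.199.173:
  116.0.0.0/6 (116.0.0.0 - 119.255.255.255) -> Router N
  119.192.0.0/10 (119.192.0.0 - 119.255.255.255) -> Router X
  119.205.0.0/16 (119.205.0.0 - 119.205.255.255) -> Router D
  119.205.192.0/18 (119.205.192.0 - 119.205.255.255) -> Router K
More-specific entries that do NOT match:
  119.205.198.128/26 (119.205.198.128 - 119.205.198.191) does not contain 119.205.199.173
  119.205.199.0/26 (119.205.199.0 - 119.205.199.63) does not contain 119.205.199.173
  119.205.199.192/26 (119.205.199.192 - 119.205.199.255) does not contain 119.205.199.173
  119.205.199.0/25 (119.205.199.0 - 119.205.199.127) does not contain 119.205.199.173
  119.205.198.0/24 (119.205.198.0 - 119.205.198.255) does not contain 119.205.199.173
  119.205.197.0/24 (119.205.197.0 - 119.205.197.255) does not contain 119.205.199.173
  119.205.228.0/22 (119.205.228.0 - 119.205.231.255) does not contain 119.205.199.173
  119.205.224.0/21 (119.205.224.0 - 119.205.231.255) does not contain 119.205.199.173
  119.237.192.0/20 (119.237.192.0 - 119.237.207.255) does not contain 119.205.199.173
Longest matching prefix is /18 -> next hop Router K.

Router K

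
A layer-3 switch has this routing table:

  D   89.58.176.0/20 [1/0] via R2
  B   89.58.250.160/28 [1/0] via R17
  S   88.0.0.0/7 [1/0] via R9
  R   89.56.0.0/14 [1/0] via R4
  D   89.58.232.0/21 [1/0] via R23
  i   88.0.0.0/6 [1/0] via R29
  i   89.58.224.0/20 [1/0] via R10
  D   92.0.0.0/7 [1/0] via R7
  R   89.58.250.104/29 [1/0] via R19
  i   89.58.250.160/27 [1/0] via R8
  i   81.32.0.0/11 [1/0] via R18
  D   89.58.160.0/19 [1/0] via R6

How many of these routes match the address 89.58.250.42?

3

Prefixes containing 89.58.250.42:
  88.0.0.0/6 (88.0.0.0 - 91.255.255.255)
  88.0.0.0/7 (88.0.0.0 - 89.255.255.255)
  89.56.0.0/14 (89.56.0.0 - 89.59.255.255)
Total matching entries: 3.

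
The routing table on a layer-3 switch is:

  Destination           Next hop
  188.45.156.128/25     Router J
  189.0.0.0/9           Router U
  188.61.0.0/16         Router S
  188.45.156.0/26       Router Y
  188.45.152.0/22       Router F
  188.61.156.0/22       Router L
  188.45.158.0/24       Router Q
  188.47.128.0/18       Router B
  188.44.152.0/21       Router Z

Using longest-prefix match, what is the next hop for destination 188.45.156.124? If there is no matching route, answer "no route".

no route

No entry's prefix contains 188.45.156.124; there is no default route.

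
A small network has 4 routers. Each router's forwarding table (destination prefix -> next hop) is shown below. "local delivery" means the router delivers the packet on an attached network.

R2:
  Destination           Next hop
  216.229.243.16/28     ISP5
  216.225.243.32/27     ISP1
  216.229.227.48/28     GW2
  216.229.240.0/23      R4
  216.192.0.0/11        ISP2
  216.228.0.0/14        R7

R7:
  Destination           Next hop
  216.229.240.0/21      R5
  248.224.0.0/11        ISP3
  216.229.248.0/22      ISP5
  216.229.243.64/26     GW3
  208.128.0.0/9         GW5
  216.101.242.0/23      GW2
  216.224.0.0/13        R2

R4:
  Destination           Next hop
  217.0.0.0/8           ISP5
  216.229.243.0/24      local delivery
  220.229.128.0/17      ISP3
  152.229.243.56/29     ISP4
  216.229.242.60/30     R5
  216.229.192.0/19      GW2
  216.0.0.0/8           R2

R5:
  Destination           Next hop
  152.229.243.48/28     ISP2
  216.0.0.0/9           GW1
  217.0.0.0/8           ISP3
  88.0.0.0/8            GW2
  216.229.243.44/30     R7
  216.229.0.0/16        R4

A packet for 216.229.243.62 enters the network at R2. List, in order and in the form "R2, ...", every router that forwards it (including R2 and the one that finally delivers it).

R2, R7, R5, R4

At R2: longest match for 216.229.243.62 is 216.228.0.0/14 -> R7
At R7: longest match for 216.229.243.62 is 216.229.240.0/21 -> R5
At R5: longest match for 216.229.243.62 is 216.229.0.0/16 -> R4
At R4: longest match for 216.229.243.62 is 216.229.243.0/24 -> local delivery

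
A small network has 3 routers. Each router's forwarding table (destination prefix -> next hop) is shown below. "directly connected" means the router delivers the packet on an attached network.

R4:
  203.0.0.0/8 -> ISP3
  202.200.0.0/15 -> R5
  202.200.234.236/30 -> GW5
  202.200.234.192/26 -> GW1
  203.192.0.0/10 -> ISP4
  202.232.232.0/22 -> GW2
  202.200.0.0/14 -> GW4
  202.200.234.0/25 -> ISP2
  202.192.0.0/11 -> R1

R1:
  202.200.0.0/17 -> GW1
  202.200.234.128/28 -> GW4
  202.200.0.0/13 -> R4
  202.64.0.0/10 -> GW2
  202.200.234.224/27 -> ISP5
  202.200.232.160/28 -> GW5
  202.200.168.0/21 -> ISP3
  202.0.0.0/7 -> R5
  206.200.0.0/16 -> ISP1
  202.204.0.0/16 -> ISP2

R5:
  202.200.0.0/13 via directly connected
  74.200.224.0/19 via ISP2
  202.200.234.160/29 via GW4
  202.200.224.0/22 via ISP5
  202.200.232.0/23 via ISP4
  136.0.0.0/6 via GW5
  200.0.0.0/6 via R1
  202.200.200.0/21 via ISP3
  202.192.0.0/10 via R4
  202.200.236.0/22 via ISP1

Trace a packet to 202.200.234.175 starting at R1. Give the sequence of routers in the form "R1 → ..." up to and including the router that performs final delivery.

R1 → R4 → R5

At R1: longest match for 202.200.234.175 is 202.200.0.0/13 -> R4
At R4: longest match for 202.200.234.175 is 202.200.0.0/15 -> R5
At R5: longest match for 202.200.234.175 is 202.200.0.0/13 -> directly connected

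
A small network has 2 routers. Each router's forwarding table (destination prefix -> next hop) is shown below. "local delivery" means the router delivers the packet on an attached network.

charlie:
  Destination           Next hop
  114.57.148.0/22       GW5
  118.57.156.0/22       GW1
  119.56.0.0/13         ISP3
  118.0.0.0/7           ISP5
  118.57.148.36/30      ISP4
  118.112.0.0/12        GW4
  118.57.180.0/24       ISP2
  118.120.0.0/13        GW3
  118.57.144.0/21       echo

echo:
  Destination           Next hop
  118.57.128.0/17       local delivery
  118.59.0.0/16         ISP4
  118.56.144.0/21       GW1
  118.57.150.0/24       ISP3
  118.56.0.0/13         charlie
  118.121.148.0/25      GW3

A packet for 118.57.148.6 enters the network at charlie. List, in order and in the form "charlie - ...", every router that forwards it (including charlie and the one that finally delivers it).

charlie - echo

At charlie: longest match for 118.57.148.6 is 118.57.144.0/21 -> echo
At echo: longest match for 118.57.148.6 is 118.57.128.0/17 -> local delivery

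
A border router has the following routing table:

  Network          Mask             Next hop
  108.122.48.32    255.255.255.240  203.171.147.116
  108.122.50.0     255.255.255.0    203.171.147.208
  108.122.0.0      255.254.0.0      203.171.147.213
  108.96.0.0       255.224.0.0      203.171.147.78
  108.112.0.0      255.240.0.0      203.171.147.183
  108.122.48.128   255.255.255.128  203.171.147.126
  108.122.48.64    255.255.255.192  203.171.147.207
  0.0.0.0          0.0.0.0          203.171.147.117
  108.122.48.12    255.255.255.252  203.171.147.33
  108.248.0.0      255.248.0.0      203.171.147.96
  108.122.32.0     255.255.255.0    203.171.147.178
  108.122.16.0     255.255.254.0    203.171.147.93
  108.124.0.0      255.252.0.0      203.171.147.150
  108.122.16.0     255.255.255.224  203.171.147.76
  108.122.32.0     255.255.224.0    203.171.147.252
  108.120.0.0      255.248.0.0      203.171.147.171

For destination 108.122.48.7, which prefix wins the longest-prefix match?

108.122.32.0/19

Entries matching 108.122.48.7:
  0.0.0.0/0 (default, matches everything)
  108.96.0.0/11 (108.96.0.0 - 108.127.255.255)
  108.112.0.0/12 (108.112.0.0 - 108.127.255.255)
  108.120.0.0/13 (108.120.0.0 - 108.127.255.255)
  108.122.0.0/15 (108.122.0.0 - 108.123.255.255)
  108.122.32.0/19 (108.122.32.0 - 108.122.63.255)
Most specific is 108.122.32.0/19.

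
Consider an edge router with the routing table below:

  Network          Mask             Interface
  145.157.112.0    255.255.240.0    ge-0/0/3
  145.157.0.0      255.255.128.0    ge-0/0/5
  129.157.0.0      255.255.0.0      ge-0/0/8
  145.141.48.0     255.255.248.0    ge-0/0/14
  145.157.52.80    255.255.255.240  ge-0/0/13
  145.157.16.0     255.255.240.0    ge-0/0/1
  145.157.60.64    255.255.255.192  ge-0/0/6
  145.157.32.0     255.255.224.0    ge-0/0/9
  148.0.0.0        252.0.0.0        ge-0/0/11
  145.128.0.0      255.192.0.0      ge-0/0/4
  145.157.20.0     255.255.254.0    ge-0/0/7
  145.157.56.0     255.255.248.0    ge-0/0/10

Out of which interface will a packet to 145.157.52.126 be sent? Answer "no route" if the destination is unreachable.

Routes whose prefix contains 145.157.52.126:
  145.128.0.0/10 (145.128.0.0 - 145.191.255.255) -> ge-0/0/4
  145.157.0.0/17 (145.157.0.0 - 145.157.127.255) -> ge-0/0/5
  145.157.32.0/19 (145.157.32.0 - 145.157.63.255) -> ge-0/0/9
More-specific entries that do NOT match:
  145.157.52.80/28 (145.157.52.80 - 145.157.52.95) does not contain 145.157.52.126
  145.157.60.64/26 (145.157.60.64 - 145.157.60.127) does not contain 145.157.52.126
  145.157.20.0/23 (145.157.20.0 - 145.157.21.255) does not contain 145.157.52.126
  145.141.48.0/21 (145.141.48.0 - 145.141.55.255) does not contain 145.157.52.126
  145.157.56.0/21 (145.157.56.0 - 145.157.63.255) does not contain 145.157.52.126
  145.157.112.0/20 (145.157.112.0 - 145.157.127.255) does not contain 145.157.52.126
  145.157.16.0/20 (145.157.16.0 - 145.157.31.255) does not contain 145.157.52.126
Longest matching prefix is /19 -> interface ge-0/0/9.

ge-0/0/9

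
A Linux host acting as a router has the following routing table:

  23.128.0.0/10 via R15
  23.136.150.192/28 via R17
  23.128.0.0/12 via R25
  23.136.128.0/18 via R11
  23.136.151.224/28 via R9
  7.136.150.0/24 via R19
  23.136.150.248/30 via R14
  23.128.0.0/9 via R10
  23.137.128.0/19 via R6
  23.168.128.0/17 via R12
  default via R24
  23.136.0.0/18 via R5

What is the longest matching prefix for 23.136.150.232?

23.136.128.0/18

Entries matching 23.136.150.232:
  0.0.0.0/0 (default, matches everything)
  23.128.0.0/9 (23.128.0.0 - 23.255.255.255)
  23.128.0.0/10 (23.128.0.0 - 23.191.255.255)
  23.128.0.0/12 (23.128.0.0 - 23.143.255.255)
  23.136.128.0/18 (23.136.128.0 - 23.136.191.255)
Most specific is 23.136.128.0/18.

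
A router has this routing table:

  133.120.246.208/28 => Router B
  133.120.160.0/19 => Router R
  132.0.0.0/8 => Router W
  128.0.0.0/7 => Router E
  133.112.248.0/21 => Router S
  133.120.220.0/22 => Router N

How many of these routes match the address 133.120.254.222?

0

No listed prefix contains 133.120.254.222.
Total matching entries: 0.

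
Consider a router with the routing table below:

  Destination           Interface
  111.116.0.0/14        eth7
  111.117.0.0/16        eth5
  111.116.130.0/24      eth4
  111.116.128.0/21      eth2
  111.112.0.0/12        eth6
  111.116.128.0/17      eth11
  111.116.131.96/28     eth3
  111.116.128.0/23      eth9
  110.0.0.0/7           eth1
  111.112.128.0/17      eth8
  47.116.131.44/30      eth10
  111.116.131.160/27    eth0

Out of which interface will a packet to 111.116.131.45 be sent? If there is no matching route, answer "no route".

eth2

Routes whose prefix contains 111.116.131.45:
  110.0.0.0/7 (110.0.0.0 - 111.255.255.255) -> eth1
  111.112.0.0/12 (111.112.0.0 - 111.127.255.255) -> eth6
  111.116.0.0/14 (111.116.0.0 - 111.119.255.255) -> eth7
  111.116.128.0/17 (111.116.128.0 - 111.116.255.255) -> eth11
  111.116.128.0/21 (111.116.128.0 - 111.116.135.255) -> eth2
More-specific entries that do NOT match:
  47.116.131.44/30 (47.116.131.44 - 47.116.131.47) does not contain 111.116.131.45
  111.116.131.96/28 (111.116.131.96 - 111.116.131.111) does not contain 111.116.131.45
  111.116.131.160/27 (111.116.131.160 - 111.116.131.191) does not contain 111.116.131.45
  111.116.130.0/24 (111.116.130.0 - 111.116.130.255) does not contain 111.116.131.45
  111.116.128.0/23 (111.116.128.0 - 111.116.129.255) does not contain 111.116.131.45
Longest matching prefix is /21 -> interface eth2.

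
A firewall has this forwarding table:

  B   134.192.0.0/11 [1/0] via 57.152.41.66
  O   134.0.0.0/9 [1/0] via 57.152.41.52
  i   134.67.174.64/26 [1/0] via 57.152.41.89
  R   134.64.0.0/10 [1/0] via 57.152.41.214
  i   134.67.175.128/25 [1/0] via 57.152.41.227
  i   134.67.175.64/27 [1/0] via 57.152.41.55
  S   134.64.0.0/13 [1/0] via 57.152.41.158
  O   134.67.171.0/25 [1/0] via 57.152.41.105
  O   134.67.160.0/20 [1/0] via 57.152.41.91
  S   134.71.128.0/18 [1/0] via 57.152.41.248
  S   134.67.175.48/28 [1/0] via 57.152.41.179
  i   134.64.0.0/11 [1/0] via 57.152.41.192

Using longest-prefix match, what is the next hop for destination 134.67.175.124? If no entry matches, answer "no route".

Routes whose prefix contains 134.67.175.124:
  134.0.0.0/9 (134.0.0.0 - 134.127.255.255) -> 57.152.41.52
  134.64.0.0/10 (134.64.0.0 - 134.127.255.255) -> 57.152.41.214
  134.64.0.0/11 (134.64.0.0 - 134.95.255.255) -> 57.152.41.192
  134.64.0.0/13 (134.64.0.0 - 134.71.255.255) -> 57.152.41.158
  134.67.160.0/20 (134.67.160.0 - 134.67.175.255) -> 57.152.41.91
More-specific entries that do NOT match:
  134.67.175.48/28 (134.67.175.48 - 134.67.175.63) does not contain 134.67.175.124
  134.67.175.64/27 (134.67.175.64 - 134.67.175.95) does not contain 134.67.175.124
  134.67.174.64/26 (134.67.174.64 - 134.67.174.127) does not contain 134.67.175.124
  134.67.175.128/25 (134.67.175.128 - 134.67.175.255) does not contain 134.67.175.124
  134.67.171.0/25 (134.67.171.0 - 134.67.171.127) does not contain 134.67.175.124
Longest matching prefix is /20 -> next hop 57.152.41.91.

57.152.41.91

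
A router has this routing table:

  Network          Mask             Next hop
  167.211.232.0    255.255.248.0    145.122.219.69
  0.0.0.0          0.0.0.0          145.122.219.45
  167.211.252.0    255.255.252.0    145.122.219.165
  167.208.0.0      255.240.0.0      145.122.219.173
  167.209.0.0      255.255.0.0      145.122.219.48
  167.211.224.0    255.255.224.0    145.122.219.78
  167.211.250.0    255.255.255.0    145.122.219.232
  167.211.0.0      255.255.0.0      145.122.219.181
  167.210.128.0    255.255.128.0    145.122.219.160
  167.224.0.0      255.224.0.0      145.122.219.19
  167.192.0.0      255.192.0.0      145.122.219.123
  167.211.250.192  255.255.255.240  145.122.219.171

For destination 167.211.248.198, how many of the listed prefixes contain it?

Prefixes containing 167.211.248.198:
  0.0.0.0/0 (default, matches everything)
  167.192.0.0/10 (167.192.0.0 - 167.255.255.255)
  167.208.0.0/12 (167.208.0.0 - 167.223.255.255)
  167.211.0.0/16 (167.211.0.0 - 167.211.255.255)
  167.211.224.0/19 (167.211.224.0 - 167.211.255.255)
Total matching entries: 5.

5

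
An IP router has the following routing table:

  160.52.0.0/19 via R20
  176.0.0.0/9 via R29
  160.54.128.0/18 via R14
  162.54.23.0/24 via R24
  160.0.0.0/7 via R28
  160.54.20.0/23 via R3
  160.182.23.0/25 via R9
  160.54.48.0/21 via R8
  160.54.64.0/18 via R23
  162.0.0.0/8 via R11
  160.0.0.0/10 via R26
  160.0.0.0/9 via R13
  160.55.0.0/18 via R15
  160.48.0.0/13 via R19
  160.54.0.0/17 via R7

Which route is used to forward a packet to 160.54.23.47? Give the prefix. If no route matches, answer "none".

160.54.0.0/17

Entries matching 160.54.23.47:
  160.0.0.0/7 (160.0.0.0 - 161.255.255.255)
  160.0.0.0/9 (160.0.0.0 - 160.127.255.255)
  160.0.0.0/10 (160.0.0.0 - 160.63.255.255)
  160.48.0.0/13 (160.48.0.0 - 160.55.255.255)
  160.54.0.0/17 (160.54.0.0 - 160.54.127.255)
Most specific is 160.54.0.0/17.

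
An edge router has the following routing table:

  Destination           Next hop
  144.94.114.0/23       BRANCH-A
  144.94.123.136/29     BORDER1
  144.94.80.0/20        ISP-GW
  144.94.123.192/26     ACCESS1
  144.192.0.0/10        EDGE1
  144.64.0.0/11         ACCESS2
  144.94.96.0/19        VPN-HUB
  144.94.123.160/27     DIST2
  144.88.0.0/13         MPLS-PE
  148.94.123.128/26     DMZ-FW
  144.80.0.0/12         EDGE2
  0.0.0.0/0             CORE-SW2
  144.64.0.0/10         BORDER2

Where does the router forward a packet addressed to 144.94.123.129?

Routes whose prefix contains 144.94.123.129:
  0.0.0.0/0 (default, matches everything) -> CORE-SW2
  144.64.0.0/10 (144.64.0.0 - 144.127.255.255) -> BORDER2
  144.64.0.0/11 (144.64.0.0 - 144.95.255.255) -> ACCESS2
  144.80.0.0/12 (144.80.0.0 - 144.95.255.255) -> EDGE2
  144.88.0.0/13 (144.88.0.0 - 144.95.255.255) -> MPLS-PE
  144.94.96.0/19 (144.94.96.0 - 144.94.127.255) -> VPN-HUB
More-specific entries that do NOT match:
  144.94.123.136/29 (144.94.123.136 - 144.94.123.143) does not contain 144.94.123.129
  144.94.123.160/27 (144.94.123.160 - 144.94.123.191) does not contain 144.94.123.129
  144.94.123.192/26 (144.94.123.192 - 144.94.123.255) does not contain 144.94.123.129
  148.94.123.128/26 (148.94.123.128 - 148.94.123.191) does not contain 144.94.123.129
  144.94.114.0/23 (144.94.114.0 - 144.94.115.255) does not contain 144.94.123.129
  144.94.80.0/20 (144.94.80.0 - 144.94.95.255) does not contain 144.94.123.129
Longest matching prefix is /19 -> next hop VPN-HUB.

VPN-HUB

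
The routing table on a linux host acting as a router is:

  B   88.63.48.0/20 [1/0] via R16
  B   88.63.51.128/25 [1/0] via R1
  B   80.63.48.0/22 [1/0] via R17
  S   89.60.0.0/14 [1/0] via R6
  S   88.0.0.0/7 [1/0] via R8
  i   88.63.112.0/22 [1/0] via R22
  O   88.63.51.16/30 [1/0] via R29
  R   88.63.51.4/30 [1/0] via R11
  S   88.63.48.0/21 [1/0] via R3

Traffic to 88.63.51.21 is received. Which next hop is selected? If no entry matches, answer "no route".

Routes whose prefix contains 88.63.51.21:
  88.0.0.0/7 (88.0.0.0 - 89.255.255.255) -> R8
  88.63.48.0/20 (88.63.48.0 - 88.63.63.255) -> R16
  88.63.48.0/21 (88.63.48.0 - 88.63.55.255) -> R3
More-specific entries that do NOT match:
  88.63.51.16/30 (88.63.51.16 - 88.63.51.19) does not contain 88.63.51.21
  88.63.51.4/30 (88.63.51.4 - 88.63.51.7) does not contain 88.63.51.21
  88.63.51.128/25 (88.63.51.128 - 88.63.51.255) does not contain 88.63.51.21
  80.63.48.0/22 (80.63.48.0 - 80.63.51.255) does not contain 88.63.51.21
  88.63.112.0/22 (88.63.112.0 - 88.63.115.255) does not contain 88.63.51.21
Longest matching prefix is /21 -> next hop R3.

R3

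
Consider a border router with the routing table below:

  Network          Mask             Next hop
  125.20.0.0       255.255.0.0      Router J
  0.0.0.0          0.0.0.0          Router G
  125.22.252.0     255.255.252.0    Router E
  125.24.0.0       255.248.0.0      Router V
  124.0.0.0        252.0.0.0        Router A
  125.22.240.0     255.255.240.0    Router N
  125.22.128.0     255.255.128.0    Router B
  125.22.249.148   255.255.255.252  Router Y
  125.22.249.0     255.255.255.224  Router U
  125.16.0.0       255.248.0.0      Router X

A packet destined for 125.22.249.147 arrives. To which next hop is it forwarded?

Router N

Routes whose prefix contains 125.22.249.147:
  0.0.0.0/0 (default, matches everything) -> Router G
  124.0.0.0/6 (124.0.0.0 - 127.255.255.255) -> Router A
  125.16.0.0/13 (125.16.0.0 - 125.23.255.255) -> Router X
  125.22.128.0/17 (125.22.128.0 - 125.22.255.255) -> Router B
  125.22.240.0/20 (125.22.240.0 - 125.22.255.255) -> Router N
More-specific entries that do NOT match:
  125.22.249.148/30 (125.22.249.148 - 125.22.249.151) does not contain 125.22.249.147
  125.22.249.0/27 (125.22.249.0 - 125.22.249.31) does not contain 125.22.249.147
  125.22.252.0/22 (125.22.252.0 - 125.22.255.255) does not contain 125.22.249.147
Longest matching prefix is /20 -> next hop Router N.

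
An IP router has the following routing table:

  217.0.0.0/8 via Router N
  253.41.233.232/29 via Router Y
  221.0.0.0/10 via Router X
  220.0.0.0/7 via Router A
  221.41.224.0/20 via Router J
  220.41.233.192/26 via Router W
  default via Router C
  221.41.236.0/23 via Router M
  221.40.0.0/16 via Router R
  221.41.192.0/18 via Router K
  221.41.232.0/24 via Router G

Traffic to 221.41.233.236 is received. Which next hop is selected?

Routes whose prefix contains 221.41.233.236:
  0.0.0.0/0 (default, matches everything) -> Router C
  220.0.0.0/7 (220.0.0.0 - 221.255.255.255) -> Router A
  221.0.0.0/10 (221.0.0.0 - 221.63.255.255) -> Router X
  221.41.192.0/18 (221.41.192.0 - 221.41.255.255) -> Router K
  221.41.224.0/20 (221.41.224.0 - 221.41.239.255) -> Router J
More-specific entries that do NOT match:
  253.41.233.232/29 (253.41.233.232 - 253.41.233.239) does not contain 221.41.233.236
  220.41.233.192/26 (220.41.233.192 - 220.41.233.255) does not contain 221.41.233.236
  221.41.232.0/24 (221.41.232.0 - 221.41.232.255) does not contain 221.41.233.236
  221.41.236.0/23 (221.41.236.0 - 221.41.237.255) does not contain 221.41.233.236
Longest matching prefix is /20 -> next hop Router J.

Router J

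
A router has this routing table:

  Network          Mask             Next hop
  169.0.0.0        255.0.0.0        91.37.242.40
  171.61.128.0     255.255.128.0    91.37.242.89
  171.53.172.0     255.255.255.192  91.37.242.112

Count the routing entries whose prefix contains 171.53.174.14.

0

No listed prefix contains 171.53.174.14.
Total matching entries: 0.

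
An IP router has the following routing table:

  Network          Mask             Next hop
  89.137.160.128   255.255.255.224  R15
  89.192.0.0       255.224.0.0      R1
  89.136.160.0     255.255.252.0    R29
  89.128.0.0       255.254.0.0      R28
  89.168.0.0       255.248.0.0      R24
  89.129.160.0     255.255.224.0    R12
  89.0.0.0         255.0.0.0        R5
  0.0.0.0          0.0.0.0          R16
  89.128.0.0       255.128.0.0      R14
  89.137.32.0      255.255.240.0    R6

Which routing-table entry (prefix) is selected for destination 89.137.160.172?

89.128.0.0/9

Entries matching 89.137.160.172:
  0.0.0.0/0 (default, matches everything)
  89.0.0.0/8 (89.0.0.0 - 89.255.255.255)
  89.128.0.0/9 (89.128.0.0 - 89.255.255.255)
Most specific is 89.128.0.0/9.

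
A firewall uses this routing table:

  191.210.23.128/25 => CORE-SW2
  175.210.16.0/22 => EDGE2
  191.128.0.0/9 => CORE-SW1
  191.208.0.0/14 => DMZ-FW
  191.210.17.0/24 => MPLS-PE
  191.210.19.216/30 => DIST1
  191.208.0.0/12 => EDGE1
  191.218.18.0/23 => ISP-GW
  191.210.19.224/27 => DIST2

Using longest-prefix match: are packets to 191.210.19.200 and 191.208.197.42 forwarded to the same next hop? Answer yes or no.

191.210.19.200: longest match 191.208.0.0/14 -> DMZ-FW
191.208.197.42: longest match 191.208.0.0/14 -> DMZ-FW

yes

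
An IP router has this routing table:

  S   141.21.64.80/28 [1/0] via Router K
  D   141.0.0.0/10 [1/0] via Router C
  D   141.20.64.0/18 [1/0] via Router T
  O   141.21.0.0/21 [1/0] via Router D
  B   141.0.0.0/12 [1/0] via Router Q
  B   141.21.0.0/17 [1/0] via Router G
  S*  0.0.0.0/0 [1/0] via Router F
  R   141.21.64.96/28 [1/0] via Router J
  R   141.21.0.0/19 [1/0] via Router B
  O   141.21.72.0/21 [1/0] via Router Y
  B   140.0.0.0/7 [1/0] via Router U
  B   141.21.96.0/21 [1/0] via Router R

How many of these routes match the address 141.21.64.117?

4

Prefixes containing 141.21.64.117:
  0.0.0.0/0 (default, matches everything)
  140.0.0.0/7 (140.0.0.0 - 141.255.255.255)
  141.0.0.0/10 (141.0.0.0 - 141.63.255.255)
  141.21.0.0/17 (141.21.0.0 - 141.21.127.255)
Total matching entries: 4.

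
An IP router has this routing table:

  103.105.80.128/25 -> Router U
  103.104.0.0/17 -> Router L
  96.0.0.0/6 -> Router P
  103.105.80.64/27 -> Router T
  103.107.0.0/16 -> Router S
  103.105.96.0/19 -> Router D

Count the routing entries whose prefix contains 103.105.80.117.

No listed prefix contains 103.105.80.117.
Total matching entries: 0.

0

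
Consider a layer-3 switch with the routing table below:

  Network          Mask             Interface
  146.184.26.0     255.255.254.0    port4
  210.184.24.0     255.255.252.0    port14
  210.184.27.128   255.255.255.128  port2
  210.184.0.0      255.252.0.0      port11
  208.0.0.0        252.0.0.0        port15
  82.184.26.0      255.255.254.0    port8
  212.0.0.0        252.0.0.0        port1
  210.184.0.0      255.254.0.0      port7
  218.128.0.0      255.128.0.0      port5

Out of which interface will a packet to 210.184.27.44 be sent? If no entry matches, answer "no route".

port14

Routes whose prefix contains 210.184.27.44:
  208.0.0.0/6 (208.0.0.0 - 211.255.255.255) -> port15
  210.184.0.0/14 (210.184.0.0 - 210.187.255.255) -> port11
  210.184.0.0/15 (210.184.0.0 - 210.185.255.255) -> port7
  210.184.24.0/22 (210.184.24.0 - 210.184.27.255) -> port14
More-specific entries that do NOT match:
  210.184.27.128/25 (210.184.27.128 - 210.184.27.255) does not contain 210.184.27.44
  146.184.26.0/23 (146.184.26.0 - 146.184.27.255) does not contain 210.184.27.44
  82.184.26.0/23 (82.184.26.0 - 82.184.27.255) does not contain 210.184.27.44
Longest matching prefix is /22 -> interface port14.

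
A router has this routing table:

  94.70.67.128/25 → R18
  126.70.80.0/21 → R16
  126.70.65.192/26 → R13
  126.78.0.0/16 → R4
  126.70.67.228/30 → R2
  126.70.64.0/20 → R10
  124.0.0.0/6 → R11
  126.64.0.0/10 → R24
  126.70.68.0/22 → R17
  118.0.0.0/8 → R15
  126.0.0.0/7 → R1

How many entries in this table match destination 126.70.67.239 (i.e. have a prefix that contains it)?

Prefixes containing 126.70.67.239:
  124.0.0.0/6 (124.0.0.0 - 127.255.255.255)
  126.0.0.0/7 (126.0.0.0 - 127.255.255.255)
  126.64.0.0/10 (126.64.0.0 - 126.127.255.255)
  126.70.64.0/20 (126.70.64.0 - 126.70.79.255)
Total matching entries: 4.

4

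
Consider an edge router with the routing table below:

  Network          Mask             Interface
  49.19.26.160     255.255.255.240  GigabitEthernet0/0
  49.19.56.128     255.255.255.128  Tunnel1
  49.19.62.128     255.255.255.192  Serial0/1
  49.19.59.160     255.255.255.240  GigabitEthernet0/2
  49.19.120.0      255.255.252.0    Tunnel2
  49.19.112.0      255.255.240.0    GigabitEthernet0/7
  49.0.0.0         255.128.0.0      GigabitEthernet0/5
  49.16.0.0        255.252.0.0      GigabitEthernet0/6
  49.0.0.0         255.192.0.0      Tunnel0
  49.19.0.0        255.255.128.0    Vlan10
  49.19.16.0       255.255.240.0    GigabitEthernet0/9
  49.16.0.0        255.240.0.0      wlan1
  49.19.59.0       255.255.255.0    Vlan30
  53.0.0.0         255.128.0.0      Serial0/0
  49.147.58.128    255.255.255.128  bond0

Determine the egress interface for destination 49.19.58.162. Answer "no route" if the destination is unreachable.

Routes whose prefix contains 49.19.58.162:
  49.0.0.0/9 (49.0.0.0 - 49.127.255.255) -> GigabitEthernet0/5
  49.0.0.0/10 (49.0.0.0 - 49.63.255.255) -> Tunnel0
  49.16.0.0/12 (49.16.0.0 - 49.31.255.255) -> wlan1
  49.16.0.0/14 (49.16.0.0 - 49.19.255.255) -> GigabitEthernet0/6
  49.19.0.0/17 (49.19.0.0 - 49.19.127.255) -> Vlan10
More-specific entries that do NOT match:
  49.19.26.160/28 (49.19.26.160 - 49.19.26.175) does not contain 49.19.58.162
  49.19.59.160/28 (49.19.59.160 - 49.19.59.175) does not contain 49.19.58.162
  49.19.62.128/26 (49.19.62.128 - 49.19.62.191) does not contain 49.19.58.162
  49.19.56.128/25 (49.19.56.128 - 49.19.56.255) does not contain 49.19.58.162
  49.147.58.128/25 (49.147.58.128 - 49.147.58.255) does not contain 49.19.58.162
  49.19.59.0/24 (49.19.59.0 - 49.19.59.255) does not contain 49.19.58.162
  49.19.120.0/22 (49.19.120.0 - 49.19.123.255) does not contain 49.19.58.162
  49.19.112.0/20 (49.19.112.0 - 49.19.127.255) does not contain 49.19.58.162
  49.19.16.0/20 (49.19.16.0 - 49.19.31.255) does not contain 49.19.58.162
Longest matching prefix is /17 -> interface Vlan10.

Vlan10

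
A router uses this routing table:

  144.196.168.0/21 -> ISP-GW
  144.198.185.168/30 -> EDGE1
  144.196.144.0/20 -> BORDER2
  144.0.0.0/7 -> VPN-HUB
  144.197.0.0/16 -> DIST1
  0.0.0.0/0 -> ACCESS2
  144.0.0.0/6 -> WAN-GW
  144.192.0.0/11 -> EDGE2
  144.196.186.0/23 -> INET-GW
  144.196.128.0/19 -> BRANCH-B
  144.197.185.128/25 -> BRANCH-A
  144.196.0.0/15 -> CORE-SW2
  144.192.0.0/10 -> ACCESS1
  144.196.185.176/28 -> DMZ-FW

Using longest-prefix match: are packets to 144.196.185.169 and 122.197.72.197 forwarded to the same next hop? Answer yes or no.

144.196.185.169: longest match 144.196.0.0/15 -> CORE-SW2
122.197.72.197: longest match 0.0.0.0/0 -> ACCESS2

no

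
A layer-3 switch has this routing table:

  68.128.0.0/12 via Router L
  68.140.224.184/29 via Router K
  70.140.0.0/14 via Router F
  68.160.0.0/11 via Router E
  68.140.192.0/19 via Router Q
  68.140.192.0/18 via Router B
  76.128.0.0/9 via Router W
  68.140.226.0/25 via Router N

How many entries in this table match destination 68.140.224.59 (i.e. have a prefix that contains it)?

2

Prefixes containing 68.140.224.59:
  68.128.0.0/12 (68.128.0.0 - 68.143.255.255)
  68.140.192.0/18 (68.140.192.0 - 68.140.255.255)
Total matching entries: 2.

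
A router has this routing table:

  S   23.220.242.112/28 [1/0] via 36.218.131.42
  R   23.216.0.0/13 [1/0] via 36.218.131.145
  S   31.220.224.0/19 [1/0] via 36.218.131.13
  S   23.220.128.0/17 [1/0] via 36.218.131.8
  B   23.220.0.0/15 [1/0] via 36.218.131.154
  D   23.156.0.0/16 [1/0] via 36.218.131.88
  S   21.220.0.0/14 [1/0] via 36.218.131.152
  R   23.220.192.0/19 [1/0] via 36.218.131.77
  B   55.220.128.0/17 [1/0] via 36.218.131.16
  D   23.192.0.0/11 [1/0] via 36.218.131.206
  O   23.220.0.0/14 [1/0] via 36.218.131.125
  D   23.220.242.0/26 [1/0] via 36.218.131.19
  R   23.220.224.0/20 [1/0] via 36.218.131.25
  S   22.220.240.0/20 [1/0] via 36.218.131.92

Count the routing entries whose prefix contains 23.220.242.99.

Prefixes containing 23.220.242.99:
  23.192.0.0/11 (23.192.0.0 - 23.223.255.255)
  23.216.0.0/13 (23.216.0.0 - 23.223.255.255)
  23.220.0.0/14 (23.220.0.0 - 23.223.255.255)
  23.220.0.0/15 (23.220.0.0 - 23.221.255.255)
  23.220.128.0/17 (23.220.128.0 - 23.220.255.255)
Total matching entries: 5.

5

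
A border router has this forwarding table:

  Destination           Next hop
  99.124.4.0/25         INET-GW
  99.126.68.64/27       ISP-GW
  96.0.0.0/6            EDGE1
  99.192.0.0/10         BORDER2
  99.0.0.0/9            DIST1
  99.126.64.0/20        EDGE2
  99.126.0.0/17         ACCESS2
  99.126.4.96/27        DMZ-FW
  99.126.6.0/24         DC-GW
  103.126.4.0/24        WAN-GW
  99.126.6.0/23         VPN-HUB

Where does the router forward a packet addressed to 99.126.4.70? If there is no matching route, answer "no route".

Routes whose prefix contains 99.126.4.70:
  96.0.0.0/6 (96.0.0.0 - 99.255.255.255) -> EDGE1
  99.0.0.0/9 (99.0.0.0 - 99.127.255.255) -> DIST1
  99.126.0.0/17 (99.126.0.0 - 99.126.127.255) -> ACCESS2
More-specific entries that do NOT match:
  99.126.68.64/27 (99.126.68.64 - 99.126.68.95) does not contain 99.126.4.70
  99.126.4.96/27 (99.126.4.96 - 99.126.4.127) does not contain 99.126.4.70
  99.124.4.0/25 (99.124.4.0 - 99.124.4.127) does not contain 99.126.4.70
  99.126.6.0/24 (99.126.6.0 - 99.126.6.255) does not contain 99.126.4.70
  103.126.4.0/24 (103.126.4.0 - 103.126.4.255) does not contain 99.126.4.70
  99.126.6.0/23 (99.126.6.0 - 99.126.7.255) does not contain 99.126.4.70
  99.126.64.0/20 (99.126.64.0 - 99.126.79.255) does not contain 99.126.4.70
Longest matching prefix is /17 -> next hop ACCESS2.

ACCESS2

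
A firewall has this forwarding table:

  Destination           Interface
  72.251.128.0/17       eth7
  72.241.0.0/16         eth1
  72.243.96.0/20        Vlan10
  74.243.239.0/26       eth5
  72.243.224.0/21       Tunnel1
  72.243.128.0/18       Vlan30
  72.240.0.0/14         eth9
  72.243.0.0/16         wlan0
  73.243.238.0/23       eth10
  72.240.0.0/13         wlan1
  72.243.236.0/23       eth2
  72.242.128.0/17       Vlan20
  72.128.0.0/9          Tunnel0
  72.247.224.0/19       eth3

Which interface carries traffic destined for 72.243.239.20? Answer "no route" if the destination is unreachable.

wlan0

Routes whose prefix contains 72.243.239.20:
  72.128.0.0/9 (72.128.0.0 - 72.255.255.255) -> Tunnel0
  72.240.0.0/13 (72.240.0.0 - 72.247.255.255) -> wlan1
  72.240.0.0/14 (72.240.0.0 - 72.243.255.255) -> eth9
  72.243.0.0/16 (72.243.0.0 - 72.243.255.255) -> wlan0
More-specific entries that do NOT match:
  74.243.239.0/26 (74.243.239.0 - 74.243.239.63) does not contain 72.243.239.20
  73.243.238.0/23 (73.243.238.0 - 73.243.239.255) does not contain 72.243.239.20
  72.243.236.0/23 (72.243.236.0 - 72.243.237.255) does not contain 72.243.239.20
  72.243.224.0/21 (72.243.224.0 - 72.243.231.255) does not contain 72.243.239.20
  72.243.96.0/20 (72.243.96.0 - 72.243.111.255) does not contain 72.243.239.20
  72.247.224.0/19 (72.247.224.0 - 72.247.255.255) does not contain 72.243.239.20
  72.243.128.0/18 (72.243.128.0 - 72.243.191.255) does not contain 72.243.239.20
  72.251.128.0/17 (72.251.128.0 - 72.251.255.255) does not contain 72.243.239.20
  72.242.128.0/17 (72.242.128.0 - 72.242.255.255) does not contain 72.243.239.20
Longest matching prefix is /16 -> interface wlan0.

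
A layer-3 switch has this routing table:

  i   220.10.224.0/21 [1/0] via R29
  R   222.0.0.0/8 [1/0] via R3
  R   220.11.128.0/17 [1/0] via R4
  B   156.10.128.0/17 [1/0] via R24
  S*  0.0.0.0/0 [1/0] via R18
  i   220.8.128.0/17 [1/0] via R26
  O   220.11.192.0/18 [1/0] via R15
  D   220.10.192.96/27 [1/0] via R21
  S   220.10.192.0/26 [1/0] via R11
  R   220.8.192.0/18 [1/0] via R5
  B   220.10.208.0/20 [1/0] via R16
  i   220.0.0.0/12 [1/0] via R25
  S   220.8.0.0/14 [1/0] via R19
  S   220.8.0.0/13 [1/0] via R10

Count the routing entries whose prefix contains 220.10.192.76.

4

Prefixes containing 220.10.192.76:
  0.0.0.0/0 (default, matches everything)
  220.0.0.0/12 (220.0.0.0 - 220.15.255.255)
  220.8.0.0/13 (220.8.0.0 - 220.15.255.255)
  220.8.0.0/14 (220.8.0.0 - 220.11.255.255)
Total matching entries: 4.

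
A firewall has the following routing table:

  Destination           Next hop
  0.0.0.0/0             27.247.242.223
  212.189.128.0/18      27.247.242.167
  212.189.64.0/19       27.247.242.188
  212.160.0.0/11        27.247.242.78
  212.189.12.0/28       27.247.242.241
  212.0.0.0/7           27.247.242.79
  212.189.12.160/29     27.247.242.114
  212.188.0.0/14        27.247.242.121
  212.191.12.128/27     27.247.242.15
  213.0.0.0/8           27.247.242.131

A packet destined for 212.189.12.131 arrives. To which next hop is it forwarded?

27.247.242.121

Routes whose prefix contains 212.189.12.131:
  0.0.0.0/0 (default, matches everything) -> 27.247.242.223
  212.0.0.0/7 (212.0.0.0 - 213.255.255.255) -> 27.247.242.79
  212.160.0.0/11 (212.160.0.0 - 212.191.255.255) -> 27.247.242.78
  212.188.0.0/14 (212.188.0.0 - 212.191.255.255) -> 27.247.242.121
More-specific entries that do NOT match:
  212.189.12.160/29 (212.189.12.160 - 212.189.12.167) does not contain 212.189.12.131
  212.189.12.0/28 (212.189.12.0 - 212.189.12.15) does not contain 212.189.12.131
  212.191.12.128/27 (212.191.12.128 - 212.191.12.159) does not contain 212.189.12.131
  212.189.64.0/19 (212.189.64.0 - 212.189.95.255) does not contain 212.189.12.131
  212.189.128.0/18 (212.189.128.0 - 212.189.191.255) does not contain 212.189.12.131
Longest matching prefix is /14 -> next hop 27.247.242.121.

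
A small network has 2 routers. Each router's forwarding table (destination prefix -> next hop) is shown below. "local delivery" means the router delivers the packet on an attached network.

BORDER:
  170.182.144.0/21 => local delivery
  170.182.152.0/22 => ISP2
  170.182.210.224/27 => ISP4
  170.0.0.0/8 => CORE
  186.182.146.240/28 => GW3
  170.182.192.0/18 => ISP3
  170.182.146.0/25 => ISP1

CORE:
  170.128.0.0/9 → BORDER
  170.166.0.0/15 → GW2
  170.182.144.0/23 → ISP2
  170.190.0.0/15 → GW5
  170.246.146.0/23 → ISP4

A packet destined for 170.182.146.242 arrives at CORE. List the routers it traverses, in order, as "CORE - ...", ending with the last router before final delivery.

CORE - BORDER

At CORE: longest match for 170.182.146.242 is 170.128.0.0/9 -> BORDER
At BORDER: longest match for 170.182.146.242 is 170.182.144.0/21 -> local delivery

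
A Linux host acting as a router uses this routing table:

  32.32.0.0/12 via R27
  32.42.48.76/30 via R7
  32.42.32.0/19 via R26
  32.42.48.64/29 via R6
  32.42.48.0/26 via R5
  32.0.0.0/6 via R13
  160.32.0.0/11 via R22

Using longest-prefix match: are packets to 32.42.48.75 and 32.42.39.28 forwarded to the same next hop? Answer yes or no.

32.42.48.75: longest match 32.42.32.0/19 -> R26
32.42.39.28: longest match 32.42.32.0/19 -> R26

yes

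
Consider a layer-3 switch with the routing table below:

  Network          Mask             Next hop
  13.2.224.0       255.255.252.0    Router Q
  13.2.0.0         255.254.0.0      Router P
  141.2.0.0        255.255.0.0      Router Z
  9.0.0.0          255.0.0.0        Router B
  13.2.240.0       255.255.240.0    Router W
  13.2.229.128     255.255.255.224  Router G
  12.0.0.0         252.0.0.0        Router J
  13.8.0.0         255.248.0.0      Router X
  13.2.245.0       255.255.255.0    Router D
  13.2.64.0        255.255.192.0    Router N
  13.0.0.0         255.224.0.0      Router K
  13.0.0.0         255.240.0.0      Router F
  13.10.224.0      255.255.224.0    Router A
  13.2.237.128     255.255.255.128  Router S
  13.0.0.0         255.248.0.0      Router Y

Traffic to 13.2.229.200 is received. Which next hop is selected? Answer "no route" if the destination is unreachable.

Router P

Routes whose prefix contains 13.2.229.200:
  12.0.0.0/6 (12.0.0.0 - 15.255.255.255) -> Router J
  13.0.0.0/11 (13.0.0.0 - 13.31.255.255) -> Router K
  13.0.0.0/12 (13.0.0.0 - 13.15.255.255) -> Router F
  13.0.0.0/13 (13.0.0.0 - 13.7.255.255) -> Router Y
  13.2.0.0/15 (13.2.0.0 - 13.3.255.255) -> Router P
More-specific entries that do NOT match:
  13.2.229.128/27 (13.2.229.128 - 13.2.229.159) does not contain 13.2.229.200
  13.2.237.128/25 (13.2.237.128 - 13.2.237.255) does not contain 13.2.229.200
  13.2.245.0/24 (13.2.245.0 - 13.2.245.255) does not contain 13.2.229.200
  13.2.224.0/22 (13.2.224.0 - 13.2.227.255) does not contain 13.2.229.200
  13.2.240.0/20 (13.2.240.0 - 13.2.255.255) does not contain 13.2.229.200
  13.10.224.0/19 (13.10.224.0 - 13.10.255.255) does not contain 13.2.229.200
  13.2.64.0/18 (13.2.64.0 - 13.2.127.255) does not contain 13.2.229.200
  141.2.0.0/16 (141.2.0.0 - 141.2.255.255) does not contain 13.2.229.200
Longest matching prefix is /15 -> next hop Router P.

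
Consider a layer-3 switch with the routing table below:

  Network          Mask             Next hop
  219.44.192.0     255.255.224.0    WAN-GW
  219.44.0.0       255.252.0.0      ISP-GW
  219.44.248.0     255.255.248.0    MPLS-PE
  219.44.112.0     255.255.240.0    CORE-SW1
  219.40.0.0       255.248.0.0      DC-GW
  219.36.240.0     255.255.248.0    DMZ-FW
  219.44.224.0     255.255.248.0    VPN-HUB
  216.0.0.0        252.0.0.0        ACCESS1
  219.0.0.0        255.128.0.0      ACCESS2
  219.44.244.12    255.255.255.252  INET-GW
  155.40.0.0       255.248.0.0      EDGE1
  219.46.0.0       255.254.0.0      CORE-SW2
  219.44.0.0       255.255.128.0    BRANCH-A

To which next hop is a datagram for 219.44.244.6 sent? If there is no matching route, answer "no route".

ISP-GW

Routes whose prefix contains 219.44.244.6:
  216.0.0.0/6 (216.0.0.0 - 219.255.255.255) -> ACCESS1
  219.0.0.0/9 (219.0.0.0 - 219.127.255.255) -> ACCESS2
  219.40.0.0/13 (219.40.0.0 - 219.47.255.255) -> DC-GW
  219.44.0.0/14 (219.44.0.0 - 219.47.255.255) -> ISP-GW
More-specific entries that do NOT match:
  219.44.244.12/30 (219.44.244.12 - 219.44.244.15) does not contain 219.44.244.6
  219.44.248.0/21 (219.44.248.0 - 219.44.255.255) does not contain 219.44.244.6
  219.36.240.0/21 (219.36.240.0 - 219.36.247.255) does not contain 219.44.244.6
  219.44.224.0/21 (219.44.224.0 - 219.44.231.255) does not contain 219.44.244.6
  219.44.112.0/20 (219.44.112.0 - 219.44.127.255) does not contain 219.44.244.6
  219.44.192.0/19 (219.44.192.0 - 219.44.223.255) does not contain 219.44.244.6
  219.44.0.0/17 (219.44.0.0 - 219.44.127.255) does not contain 219.44.244.6
  219.46.0.0/15 (219.46.0.0 - 219.47.255.255) does not contain 219.44.244.6
Longest matching prefix is /14 -> next hop ISP-GW.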